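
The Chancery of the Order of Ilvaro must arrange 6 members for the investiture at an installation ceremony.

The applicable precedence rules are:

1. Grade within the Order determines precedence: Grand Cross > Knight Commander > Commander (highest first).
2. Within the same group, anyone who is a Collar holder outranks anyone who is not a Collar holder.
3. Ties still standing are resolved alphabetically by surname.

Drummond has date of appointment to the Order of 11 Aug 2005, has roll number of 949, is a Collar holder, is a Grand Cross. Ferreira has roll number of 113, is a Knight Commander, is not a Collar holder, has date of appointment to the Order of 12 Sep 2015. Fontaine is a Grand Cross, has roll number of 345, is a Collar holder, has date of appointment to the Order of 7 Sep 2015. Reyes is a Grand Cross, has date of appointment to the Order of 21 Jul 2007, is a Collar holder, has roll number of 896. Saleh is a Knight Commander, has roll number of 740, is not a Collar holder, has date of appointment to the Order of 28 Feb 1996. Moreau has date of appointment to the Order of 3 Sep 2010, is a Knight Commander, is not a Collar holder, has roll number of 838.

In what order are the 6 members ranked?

Drummond, Fontaine, Reyes, Ferreira, Moreau, Saleh

By grade within the Order: Drummond, Fontaine and Reyes (Grand Cross); then Ferreira, Moreau and Saleh (Knight Commander).
Drummond, Fontaine and Reyes are each a Collar holder, so the next rule applies.
Among Drummond, Fontaine and Reyes, alphabetically by surname: Drummond before Fontaine before Reyes.
Ferreira, Moreau and Saleh are each not a Collar holder, so the next rule applies.
Among Ferreira, Moreau and Saleh, alphabetically by surname: Ferreira before Moreau before Saleh.
Full order: Drummond, Fontaine, Reyes, Ferreira, Moreau, Saleh.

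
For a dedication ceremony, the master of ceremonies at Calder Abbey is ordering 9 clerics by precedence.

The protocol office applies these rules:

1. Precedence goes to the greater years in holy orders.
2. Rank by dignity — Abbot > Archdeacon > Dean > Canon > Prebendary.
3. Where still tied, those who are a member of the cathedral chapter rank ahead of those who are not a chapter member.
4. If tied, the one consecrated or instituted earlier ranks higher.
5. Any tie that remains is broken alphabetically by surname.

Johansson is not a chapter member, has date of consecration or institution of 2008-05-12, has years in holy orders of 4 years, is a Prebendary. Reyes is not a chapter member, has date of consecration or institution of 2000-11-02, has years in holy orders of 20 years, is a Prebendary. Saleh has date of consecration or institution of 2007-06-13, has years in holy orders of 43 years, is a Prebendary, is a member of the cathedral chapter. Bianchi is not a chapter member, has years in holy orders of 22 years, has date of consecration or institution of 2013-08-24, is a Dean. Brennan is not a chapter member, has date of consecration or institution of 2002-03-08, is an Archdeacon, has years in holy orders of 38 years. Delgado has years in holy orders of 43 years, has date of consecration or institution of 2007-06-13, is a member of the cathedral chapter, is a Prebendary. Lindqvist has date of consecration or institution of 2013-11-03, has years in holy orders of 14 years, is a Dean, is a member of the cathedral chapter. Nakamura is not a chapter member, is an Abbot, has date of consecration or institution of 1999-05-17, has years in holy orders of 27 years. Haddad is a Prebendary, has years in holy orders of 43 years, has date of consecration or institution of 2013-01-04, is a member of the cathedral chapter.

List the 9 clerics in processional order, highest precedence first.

By years in holy orders (higher first): Delgado, Saleh and Haddad (each 43 years); then Brennan (38 years); then Nakamura (27 years); then Bianchi (22 years); then Reyes (20 years); then Lindqvist (14 years); then Johansson (4 years).
Delgado, Saleh and Haddad are each Prebendary, so the next rule applies.
Delgado, Saleh and Haddad are each a member of the cathedral chapter, so the next rule applies.
Among Delgado, Saleh and Haddad, by date of consecration or institution (earlier first): Delgado and Saleh (2007-06-13) before Haddad (2013-01-04).
Among Delgado and Saleh, alphabetically by surname: Delgado before Saleh.
Full order: Delgado, Saleh, Haddad, Brennan, Nakamura, Bianchi, Reyes, Lindqvist, Johansson.

Delgado, Saleh, Haddad, Brennan, Nakamura, Bianchi, Reyes, Lindqvist, Johansson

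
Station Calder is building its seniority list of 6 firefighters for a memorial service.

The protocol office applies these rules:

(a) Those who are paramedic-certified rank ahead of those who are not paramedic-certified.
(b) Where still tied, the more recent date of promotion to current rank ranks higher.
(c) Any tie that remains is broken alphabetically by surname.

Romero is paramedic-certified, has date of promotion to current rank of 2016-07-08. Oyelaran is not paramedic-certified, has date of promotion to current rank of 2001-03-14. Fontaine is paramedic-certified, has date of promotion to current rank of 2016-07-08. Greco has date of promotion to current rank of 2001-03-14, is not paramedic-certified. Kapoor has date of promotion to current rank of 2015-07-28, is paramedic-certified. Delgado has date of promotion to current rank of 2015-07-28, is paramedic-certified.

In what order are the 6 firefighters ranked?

By the first rule: Fontaine, Romero, Delgado and Kapoor (each paramedic-certified); then Greco and Oyelaran (both not paramedic-certified).
Among Fontaine, Romero, Delgado and Kapoor, by date of promotion to current rank (later first): Fontaine and Romero (2016-07-08) before Delgado and Kapoor (2015-07-28).
Among Fontaine and Romero, alphabetically by surname: Fontaine before Romero.
Among Delgado and Kapoor, alphabetically by surname: Delgado before Kapoor.
Greco and Oyelaran both have date of promotion to current rank 2001-03-14, so the next rule applies.
Among Greco and Oyelaran, alphabetically by surname: Greco before Oyelaran.
Full order: Fontaine, Romero, Delgado, Kapoor, Greco, Oyelaran.

Fontaine, Romero, Delgado, Kapoor, Greco, Oyelaran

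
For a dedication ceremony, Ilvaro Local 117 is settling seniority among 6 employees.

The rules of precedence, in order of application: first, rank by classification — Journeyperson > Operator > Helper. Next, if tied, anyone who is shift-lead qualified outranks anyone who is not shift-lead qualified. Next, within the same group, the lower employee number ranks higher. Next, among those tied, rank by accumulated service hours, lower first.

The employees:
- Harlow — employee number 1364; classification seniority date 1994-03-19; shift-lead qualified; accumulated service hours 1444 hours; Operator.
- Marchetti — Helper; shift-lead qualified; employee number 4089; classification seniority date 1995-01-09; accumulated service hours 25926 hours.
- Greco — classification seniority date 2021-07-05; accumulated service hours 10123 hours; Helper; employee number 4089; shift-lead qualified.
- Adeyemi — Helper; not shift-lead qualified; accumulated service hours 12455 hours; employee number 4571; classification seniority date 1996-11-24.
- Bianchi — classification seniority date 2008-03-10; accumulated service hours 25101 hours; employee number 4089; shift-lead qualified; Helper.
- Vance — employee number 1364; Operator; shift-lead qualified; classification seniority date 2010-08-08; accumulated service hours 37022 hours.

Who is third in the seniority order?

Greco

By classification: Harlow and Vance (Operator); then Greco, Bianchi, Marchetti and Adeyemi (Helper).
Harlow and Vance are each shift-lead qualified, so the next rule applies.
Harlow and Vance both have employee number 1364, so the next rule applies.
Among Harlow and Vance, by accumulated service hours (lower first): Harlow (1444 hours) before Vance (37022 hours).
Among Greco, Bianchi, Marchetti and Adeyemi, shift-lead qualified before not shift-lead qualified: Greco, Bianchi and Marchetti (shift-lead qualified) before Adeyemi (not shift-lead qualified).
Greco, Bianchi and Marchetti all have employee number 4089, so the next rule applies.
Among Greco, Bianchi and Marchetti, by accumulated service hours (lower first): Greco (10123 hours) before Bianchi (25101 hours) before Marchetti (25926 hours).
Order: Harlow, Vance, Greco, Bianchi, Marchetti, Adeyemi.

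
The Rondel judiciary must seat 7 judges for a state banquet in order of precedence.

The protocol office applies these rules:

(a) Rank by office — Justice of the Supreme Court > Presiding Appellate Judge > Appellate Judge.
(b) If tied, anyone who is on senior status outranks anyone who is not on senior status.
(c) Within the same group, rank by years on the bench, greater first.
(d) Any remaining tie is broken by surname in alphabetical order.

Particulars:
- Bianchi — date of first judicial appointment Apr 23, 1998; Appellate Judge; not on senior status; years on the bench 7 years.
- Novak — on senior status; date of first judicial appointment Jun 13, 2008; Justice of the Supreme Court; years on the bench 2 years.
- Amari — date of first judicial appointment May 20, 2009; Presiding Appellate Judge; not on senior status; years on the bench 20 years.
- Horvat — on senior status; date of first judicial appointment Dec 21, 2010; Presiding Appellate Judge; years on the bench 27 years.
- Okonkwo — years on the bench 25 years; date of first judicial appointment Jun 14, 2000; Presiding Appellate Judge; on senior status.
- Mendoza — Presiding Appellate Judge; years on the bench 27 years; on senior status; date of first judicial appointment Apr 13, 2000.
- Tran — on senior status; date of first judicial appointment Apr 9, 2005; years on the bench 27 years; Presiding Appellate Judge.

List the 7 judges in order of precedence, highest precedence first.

Novak, Horvat, Mendoza, Tran, Okonkwo, Amari, Bianchi

By office: Novak (Justice of the Supreme Court); then Horvat, Mendoza, Tran, Okonkwo and Amari (Presiding Appellate Judge); then Bianchi (Appellate Judge).
Among Horvat, Mendoza, Tran, Okonkwo and Amari, on senior status before not on senior status: Horvat, Mendoza, Tran and Okonkwo (on senior status) before Amari (not on senior status).
Among Horvat, Mendoza, Tran and Okonkwo, by years on the bench (higher first): Horvat, Mendoza and Tran (27 years) before Okonkwo (25 years).
Among Horvat, Mendoza and Tran, alphabetically by surname: Horvat before Mendoza before Tran.
Full order: Novak, Horvat, Mendoza, Tran, Okonkwo, Amari, Bianchi.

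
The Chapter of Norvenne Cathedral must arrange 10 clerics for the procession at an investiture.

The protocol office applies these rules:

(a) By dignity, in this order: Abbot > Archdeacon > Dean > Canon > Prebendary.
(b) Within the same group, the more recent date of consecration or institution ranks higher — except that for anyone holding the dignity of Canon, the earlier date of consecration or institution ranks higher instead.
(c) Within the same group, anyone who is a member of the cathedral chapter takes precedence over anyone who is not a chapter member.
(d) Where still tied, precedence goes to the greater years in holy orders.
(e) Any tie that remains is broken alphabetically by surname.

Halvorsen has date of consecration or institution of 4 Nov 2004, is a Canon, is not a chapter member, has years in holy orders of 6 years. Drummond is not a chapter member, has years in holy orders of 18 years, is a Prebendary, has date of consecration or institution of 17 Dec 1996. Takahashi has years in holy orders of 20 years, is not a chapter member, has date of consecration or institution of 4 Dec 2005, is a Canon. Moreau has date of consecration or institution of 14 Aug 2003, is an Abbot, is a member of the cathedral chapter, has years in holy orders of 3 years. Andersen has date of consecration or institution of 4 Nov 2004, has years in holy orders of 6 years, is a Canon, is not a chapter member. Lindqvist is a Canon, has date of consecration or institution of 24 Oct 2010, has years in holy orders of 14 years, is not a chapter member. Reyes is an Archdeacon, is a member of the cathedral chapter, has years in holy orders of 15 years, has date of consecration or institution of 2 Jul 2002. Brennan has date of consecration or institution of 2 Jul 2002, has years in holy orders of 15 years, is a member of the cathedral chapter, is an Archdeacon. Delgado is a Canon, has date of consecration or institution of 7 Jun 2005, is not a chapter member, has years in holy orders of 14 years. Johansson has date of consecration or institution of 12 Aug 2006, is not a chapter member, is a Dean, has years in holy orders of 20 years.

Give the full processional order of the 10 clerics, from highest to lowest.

By dignity: Moreau (Abbot); then Brennan and Reyes (Archdeacon); then Johansson (Dean); then Andersen, Halvorsen, Delgado, Takahashi and Lindqvist (Canon); then Drummond (Prebendary).
Brennan and Reyes both have date of consecration or institution 2 Jul 2002, so the next rule applies.
Brennan and Reyes are each a member of the cathedral chapter, so the next rule applies.
Brennan and Reyes both have years in holy orders 15 years, so the next rule applies.
Among Brennan and Reyes, alphabetically by surname: Brennan before Reyes.
Among Andersen, Halvorsen, Delgado, Takahashi and Lindqvist, by date of consecration or institution (earlier first) (reversed rule for this group): Andersen and Halvorsen (4 Nov 2004) before Delgado (7 Jun 2005) before Takahashi (4 Dec 2005) before Lindqvist (24 Oct 2010).
Andersen and Halvorsen are each not a chapter member, so the next rule applies.
Andersen and Halvorsen both have years in holy orders 6 years, so the next rule applies.
Among Andersen and Halvorsen, alphabetically by surname: Andersen before Halvorsen.
Full order: Moreau, Brennan, Reyes, Johansson, Andersen, Halvorsen, Delgado, Takahashi, Lindqvist, Drummond.

Moreau, Brennan, Reyes, Johansson, Andersen, Halvorsen, Delgado, Takahashi, Lindqvist, Drummond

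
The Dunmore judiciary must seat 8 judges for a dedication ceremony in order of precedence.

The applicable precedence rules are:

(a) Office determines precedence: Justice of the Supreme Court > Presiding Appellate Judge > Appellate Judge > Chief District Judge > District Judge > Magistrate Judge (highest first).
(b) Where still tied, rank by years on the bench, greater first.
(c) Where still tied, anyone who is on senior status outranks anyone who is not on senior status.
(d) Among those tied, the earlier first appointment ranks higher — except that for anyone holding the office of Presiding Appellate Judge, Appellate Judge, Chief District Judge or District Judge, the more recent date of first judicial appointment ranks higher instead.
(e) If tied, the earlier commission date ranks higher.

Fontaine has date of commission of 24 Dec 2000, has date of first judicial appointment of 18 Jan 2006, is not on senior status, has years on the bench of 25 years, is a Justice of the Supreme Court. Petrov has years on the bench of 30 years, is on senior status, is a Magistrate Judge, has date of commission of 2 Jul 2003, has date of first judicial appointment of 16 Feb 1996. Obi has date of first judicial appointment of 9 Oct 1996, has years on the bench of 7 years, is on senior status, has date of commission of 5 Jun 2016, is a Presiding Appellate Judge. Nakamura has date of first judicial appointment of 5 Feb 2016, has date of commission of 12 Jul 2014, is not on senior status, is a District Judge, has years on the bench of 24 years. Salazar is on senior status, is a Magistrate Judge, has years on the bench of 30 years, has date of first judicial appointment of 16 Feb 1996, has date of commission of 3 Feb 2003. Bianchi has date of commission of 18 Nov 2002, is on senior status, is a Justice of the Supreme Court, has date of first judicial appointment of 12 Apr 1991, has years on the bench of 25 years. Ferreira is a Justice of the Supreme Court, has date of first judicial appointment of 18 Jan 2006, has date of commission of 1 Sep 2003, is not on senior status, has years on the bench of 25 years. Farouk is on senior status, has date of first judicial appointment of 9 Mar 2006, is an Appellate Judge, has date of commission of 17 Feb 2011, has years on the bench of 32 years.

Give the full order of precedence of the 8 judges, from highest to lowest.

Bianchi, Fontaine, Ferreira, Obi, Farouk, Nakamura, Salazar, Petrov

By office: Bianchi, Fontaine and Ferreira (Justice of the Supreme Court); then Obi (Presiding Appellate Judge); then Farouk (Appellate Judge); then Nakamura (District Judge); then Salazar and Petrov (Magistrate Judge).
Bianchi, Fontaine and Ferreira all have years on the bench 25 years, so the next rule applies.
Among Bianchi, Fontaine and Ferreira, on senior status before not on senior status: Bianchi (on senior status) before Fontaine and Ferreira (not on senior status).
Fontaine and Ferreira both have date of first judicial appointment 18 Jan 2006, so the next rule applies.
Among Fontaine and Ferreira, by date of commission (earlier first): Fontaine (24 Dec 2000) before Ferreira (1 Sep 2003).
Salazar and Petrov both have years on the bench 30 years, so the next rule applies.
Salazar and Petrov are each on senior status, so the next rule applies.
Salazar and Petrov both have date of first judicial appointment 16 Feb 1996, so the next rule applies.
Among Salazar and Petrov, by date of commission (earlier first): Salazar (3 Feb 2003) before Petrov (2 Jul 2003).
Full order: Bianchi, Fontaine, Ferreira, Obi, Farouk, Nakamura, Salazar, Petrov.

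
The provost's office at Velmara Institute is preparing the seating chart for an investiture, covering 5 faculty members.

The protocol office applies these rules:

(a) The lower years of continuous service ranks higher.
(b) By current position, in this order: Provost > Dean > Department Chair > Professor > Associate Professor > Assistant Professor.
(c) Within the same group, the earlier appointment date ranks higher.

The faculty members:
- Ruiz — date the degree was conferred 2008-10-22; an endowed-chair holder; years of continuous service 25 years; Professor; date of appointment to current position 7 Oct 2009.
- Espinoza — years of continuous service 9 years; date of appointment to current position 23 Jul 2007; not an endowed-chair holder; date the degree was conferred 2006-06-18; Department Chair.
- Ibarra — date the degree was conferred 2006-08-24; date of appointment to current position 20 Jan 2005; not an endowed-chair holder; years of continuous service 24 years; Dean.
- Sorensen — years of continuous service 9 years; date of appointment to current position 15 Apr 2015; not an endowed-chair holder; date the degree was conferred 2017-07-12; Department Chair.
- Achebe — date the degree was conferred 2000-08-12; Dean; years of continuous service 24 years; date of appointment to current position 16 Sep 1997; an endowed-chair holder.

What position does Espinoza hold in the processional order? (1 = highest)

By years of continuous service (lower first): Espinoza and Sorensen (both 9 years); then Achebe and Ibarra (both 24 years); then Ruiz (25 years).
Espinoza and Sorensen are each Department Chair, so the next rule applies.
Among Espinoza and Sorensen, by date of appointment to current position (earlier first): Espinoza (23 Jul 2007) before Sorensen (15 Apr 2015).
Achebe and Ibarra are each Dean, so the next rule applies.
Among Achebe and Ibarra, by date of appointment to current position (earlier first): Achebe (16 Sep 1997) before Ibarra (20 Jan 2005).
Order: Espinoza, Sorensen, Achebe, Ibarra, Ruiz. So position 1.

1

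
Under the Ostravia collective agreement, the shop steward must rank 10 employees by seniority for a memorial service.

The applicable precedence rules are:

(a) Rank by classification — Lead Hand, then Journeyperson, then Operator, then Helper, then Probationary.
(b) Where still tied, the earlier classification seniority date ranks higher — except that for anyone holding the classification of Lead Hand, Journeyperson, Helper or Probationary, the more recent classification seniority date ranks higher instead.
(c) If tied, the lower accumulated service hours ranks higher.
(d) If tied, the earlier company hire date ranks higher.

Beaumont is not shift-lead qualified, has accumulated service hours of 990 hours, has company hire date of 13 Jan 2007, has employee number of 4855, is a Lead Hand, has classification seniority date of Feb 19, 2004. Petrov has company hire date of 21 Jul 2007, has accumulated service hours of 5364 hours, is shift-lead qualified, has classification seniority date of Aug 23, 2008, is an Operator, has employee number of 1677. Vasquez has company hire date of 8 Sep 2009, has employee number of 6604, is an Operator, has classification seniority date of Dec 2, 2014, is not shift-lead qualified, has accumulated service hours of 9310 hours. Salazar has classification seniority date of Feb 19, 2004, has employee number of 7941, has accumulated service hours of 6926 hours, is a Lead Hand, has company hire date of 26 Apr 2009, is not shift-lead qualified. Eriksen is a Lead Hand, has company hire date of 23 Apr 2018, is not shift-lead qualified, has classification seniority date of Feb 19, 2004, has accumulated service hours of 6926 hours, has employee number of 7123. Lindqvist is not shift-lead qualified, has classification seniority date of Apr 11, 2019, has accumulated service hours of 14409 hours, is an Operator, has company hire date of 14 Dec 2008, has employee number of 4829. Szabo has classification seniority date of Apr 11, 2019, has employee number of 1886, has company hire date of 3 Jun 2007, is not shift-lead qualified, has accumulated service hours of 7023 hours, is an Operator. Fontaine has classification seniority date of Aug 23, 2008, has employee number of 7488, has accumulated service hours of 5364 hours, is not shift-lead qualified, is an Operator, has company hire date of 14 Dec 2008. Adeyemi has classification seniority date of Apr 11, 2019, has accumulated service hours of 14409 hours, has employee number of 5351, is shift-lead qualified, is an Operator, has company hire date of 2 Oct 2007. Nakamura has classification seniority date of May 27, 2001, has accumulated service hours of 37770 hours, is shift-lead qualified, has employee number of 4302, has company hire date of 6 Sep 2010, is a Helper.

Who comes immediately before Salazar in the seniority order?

By classification: Beaumont, Salazar and Eriksen (Lead Hand); then Petrov, Fontaine, Vasquez, Szabo, Adeyemi and Lindqvist (Operator); then Nakamura (Helper).
Beaumont, Salazar and Eriksen all have classification seniority date Feb 19, 2004, so the next rule applies.
Among Beaumont, Salazar and Eriksen, by accumulated service hours (lower first): Beaumont (990 hours) before Salazar and Eriksen (6926 hours).
Among Salazar and Eriksen, by company hire date (earlier first): Salazar (26 Apr 2009) before Eriksen (23 Apr 2018).
Among Petrov, Fontaine, Vasquez, Szabo, Adeyemi and Lindqvist, by classification seniority date (earlier first): Petrov and Fontaine (Aug 23, 2008) before Vasquez (Dec 2, 2014) before Szabo, Adeyemi and Lindqvist (Apr 11, 2019).
Petrov and Fontaine both have accumulated service hours 5364 hours, so the next rule applies.
Among Petrov and Fontaine, by company hire date (earlier first): Petrov (21 Jul 2007) before Fontaine (14 Dec 2008).
Among Szabo, Adeyemi and Lindqvist, by accumulated service hours (lower first): Szabo (7023 hours) before Adeyemi and Lindqvist (14409 hours).
Among Adeyemi and Lindqvist, by company hire date (earlier first): Adeyemi (2 Oct 2007) before Lindqvist (14 Dec 2008).
Order: Beaumont, Salazar, Eriksen, Petrov, Fontaine, Vasquez, Szabo, Adeyemi, Lindqvist, Nakamura.

Beaumont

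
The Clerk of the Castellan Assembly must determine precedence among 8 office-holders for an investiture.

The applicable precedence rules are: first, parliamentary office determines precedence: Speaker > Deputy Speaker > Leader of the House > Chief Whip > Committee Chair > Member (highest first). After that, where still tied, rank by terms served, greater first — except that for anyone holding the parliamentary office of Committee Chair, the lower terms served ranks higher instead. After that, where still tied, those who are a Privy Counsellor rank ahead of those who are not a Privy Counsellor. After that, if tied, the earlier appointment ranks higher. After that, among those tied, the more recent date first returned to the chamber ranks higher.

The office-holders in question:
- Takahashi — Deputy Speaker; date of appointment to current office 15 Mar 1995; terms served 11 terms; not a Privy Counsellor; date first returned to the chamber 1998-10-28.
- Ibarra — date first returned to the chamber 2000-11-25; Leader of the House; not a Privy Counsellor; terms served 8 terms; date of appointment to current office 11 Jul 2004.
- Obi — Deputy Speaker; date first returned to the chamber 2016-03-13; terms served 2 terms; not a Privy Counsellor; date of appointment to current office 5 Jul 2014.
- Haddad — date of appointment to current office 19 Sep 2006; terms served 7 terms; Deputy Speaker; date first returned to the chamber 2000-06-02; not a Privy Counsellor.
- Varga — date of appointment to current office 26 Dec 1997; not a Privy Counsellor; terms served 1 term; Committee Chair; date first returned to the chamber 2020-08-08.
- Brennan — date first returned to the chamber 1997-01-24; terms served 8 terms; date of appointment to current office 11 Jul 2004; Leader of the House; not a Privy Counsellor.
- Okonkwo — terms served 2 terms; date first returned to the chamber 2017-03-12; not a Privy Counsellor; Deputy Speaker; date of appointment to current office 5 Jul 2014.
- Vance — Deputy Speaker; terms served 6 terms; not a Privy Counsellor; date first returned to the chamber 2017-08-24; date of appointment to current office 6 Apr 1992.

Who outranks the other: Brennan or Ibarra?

Ibarra

By parliamentary office: Takahashi, Haddad, Vance, Okonkwo and Obi (Deputy Speaker); then Ibarra and Brennan (Leader of the House); then Varga (Committee Chair).
Among Takahashi, Haddad, Vance, Okonkwo and Obi, by terms served (higher first): Takahashi (11 terms) before Haddad (7 terms) before Vance (6 terms) before Okonkwo and Obi (2 terms).
Okonkwo and Obi are each not a Privy Counsellor, so the next rule applies.
Okonkwo and Obi both have date of appointment to current office 5 Jul 2014, so the next rule applies.
Among Okonkwo and Obi, by date first returned to the chamber (later first): Okonkwo (2017-03-12) before Obi (2016-03-13).
Ibarra and Brennan both have terms served 8 terms, so the next rule applies.
Ibarra and Brennan are each not a Privy Counsellor, so the next rule applies.
Ibarra and Brennan both have date of appointment to current office 11 Jul 2004, so the next rule applies.
Among Ibarra and Brennan, by date first returned to the chamber (later first): Ibarra (2000-11-25) before Brennan (1997-01-24).
So Ibarra takes precedence.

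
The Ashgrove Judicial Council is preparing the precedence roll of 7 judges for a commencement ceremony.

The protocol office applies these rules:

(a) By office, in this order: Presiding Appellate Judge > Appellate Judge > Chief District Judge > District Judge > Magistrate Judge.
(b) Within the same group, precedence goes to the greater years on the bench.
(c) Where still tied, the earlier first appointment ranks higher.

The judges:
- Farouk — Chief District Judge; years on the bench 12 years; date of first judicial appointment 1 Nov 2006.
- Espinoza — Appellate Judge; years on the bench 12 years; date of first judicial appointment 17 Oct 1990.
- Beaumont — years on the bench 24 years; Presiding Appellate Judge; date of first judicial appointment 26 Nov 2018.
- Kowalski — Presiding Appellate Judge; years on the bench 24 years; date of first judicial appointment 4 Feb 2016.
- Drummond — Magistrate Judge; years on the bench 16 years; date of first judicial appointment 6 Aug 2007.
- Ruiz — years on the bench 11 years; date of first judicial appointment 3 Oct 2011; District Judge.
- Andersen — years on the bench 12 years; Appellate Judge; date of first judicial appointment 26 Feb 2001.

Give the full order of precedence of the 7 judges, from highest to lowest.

By office: Kowalski and Beaumont (Presiding Appellate Judge); then Espinoza and Andersen (Appellate Judge); then Farouk (Chief District Judge); then Ruiz (District Judge); then Drummond (Magistrate Judge).
Kowalski and Beaumont both have years on the bench 24 years, so the next rule applies.
Among Kowalski and Beaumont, by date of first judicial appointment (earlier first): Kowalski (4 Feb 2016) before Beaumont (26 Nov 2018).
Espinoza and Andersen both have years on the bench 12 years, so the next rule applies.
Among Espinoza and Andersen, by date of first judicial appointment (earlier first): Espinoza (17 Oct 1990) before Andersen (26 Feb 2001).
Full order: Kowalski, Beaumont, Espinoza, Andersen, Farouk, Ruiz, Drummond.

Kowalski, Beaumont, Espinoza, Andersen, Farouk, Ruiz, Drummond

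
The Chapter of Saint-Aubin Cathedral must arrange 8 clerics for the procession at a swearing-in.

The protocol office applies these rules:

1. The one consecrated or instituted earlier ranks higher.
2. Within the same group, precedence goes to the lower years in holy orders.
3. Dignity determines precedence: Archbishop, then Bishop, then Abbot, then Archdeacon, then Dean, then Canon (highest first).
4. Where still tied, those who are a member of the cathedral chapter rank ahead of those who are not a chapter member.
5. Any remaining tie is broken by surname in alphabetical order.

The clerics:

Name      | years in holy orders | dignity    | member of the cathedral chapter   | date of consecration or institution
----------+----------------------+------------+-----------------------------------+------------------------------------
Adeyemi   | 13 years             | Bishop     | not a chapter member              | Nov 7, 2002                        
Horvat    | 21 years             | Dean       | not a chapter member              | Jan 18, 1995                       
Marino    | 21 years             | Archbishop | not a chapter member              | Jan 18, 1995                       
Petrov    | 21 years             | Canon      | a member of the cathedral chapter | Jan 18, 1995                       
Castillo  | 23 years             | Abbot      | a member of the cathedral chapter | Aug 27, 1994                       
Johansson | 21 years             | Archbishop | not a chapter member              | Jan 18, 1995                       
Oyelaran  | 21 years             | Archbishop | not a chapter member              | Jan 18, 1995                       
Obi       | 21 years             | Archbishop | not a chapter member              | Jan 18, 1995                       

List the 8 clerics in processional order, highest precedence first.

By date of consecration or institution (earlier first): Castillo (Aug 27, 1994); then Johansson, Marino, Obi, Oyelaran, Horvat and Petrov (each Jan 18, 1995); then Adeyemi (Nov 7, 2002).
Johansson, Marino, Obi, Oyelaran, Horvat and Petrov all have years in holy orders 21 years, so the next rule applies.
Among Johansson, Marino, Obi, Oyelaran, Horvat and Petrov, by dignity: Johansson, Marino, Obi and Oyelaran (Archbishop) before Horvat (Dean) before Petrov (Canon).
Johansson, Marino, Obi and Oyelaran are each not a chapter member, so the next rule applies.
Among Johansson, Marino, Obi and Oyelaran, alphabetically by surname: Johansson before Marino before Obi before Oyelaran.
Full order: Castillo, Johansson, Marino, Obi, Oyelaran, Horvat, Petrov, Adeyemi.

Castillo, Johansson, Marino, Obi, Oyelaran, Horvat, Petrov, Adeyemi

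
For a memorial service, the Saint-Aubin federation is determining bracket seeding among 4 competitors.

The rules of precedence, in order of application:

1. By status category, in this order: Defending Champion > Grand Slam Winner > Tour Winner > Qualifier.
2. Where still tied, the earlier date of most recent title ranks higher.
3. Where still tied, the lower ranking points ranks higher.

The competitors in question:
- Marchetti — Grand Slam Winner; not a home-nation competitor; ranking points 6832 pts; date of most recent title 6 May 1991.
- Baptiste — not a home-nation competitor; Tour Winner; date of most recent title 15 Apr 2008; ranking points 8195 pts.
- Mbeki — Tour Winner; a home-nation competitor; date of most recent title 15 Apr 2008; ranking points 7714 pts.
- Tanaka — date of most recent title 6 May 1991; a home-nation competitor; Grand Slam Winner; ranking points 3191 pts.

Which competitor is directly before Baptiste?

By status category: Tanaka and Marchetti (Grand Slam Winner); then Mbeki and Baptiste (Tour Winner).
Tanaka and Marchetti both have date of most recent title 6 May 1991, so the next rule applies.
Among Tanaka and Marchetti, by ranking points (lower first): Tanaka (3191 pts) before Marchetti (6832 pts).
Mbeki and Baptiste both have date of most recent title 15 Apr 2008, so the next rule applies.
Among Mbeki and Baptiste, by ranking points (lower first): Mbeki (7714 pts) before Baptiste (8195 pts).
Order: Tanaka, Marchetti, Mbeki, Baptiste.

Mbeki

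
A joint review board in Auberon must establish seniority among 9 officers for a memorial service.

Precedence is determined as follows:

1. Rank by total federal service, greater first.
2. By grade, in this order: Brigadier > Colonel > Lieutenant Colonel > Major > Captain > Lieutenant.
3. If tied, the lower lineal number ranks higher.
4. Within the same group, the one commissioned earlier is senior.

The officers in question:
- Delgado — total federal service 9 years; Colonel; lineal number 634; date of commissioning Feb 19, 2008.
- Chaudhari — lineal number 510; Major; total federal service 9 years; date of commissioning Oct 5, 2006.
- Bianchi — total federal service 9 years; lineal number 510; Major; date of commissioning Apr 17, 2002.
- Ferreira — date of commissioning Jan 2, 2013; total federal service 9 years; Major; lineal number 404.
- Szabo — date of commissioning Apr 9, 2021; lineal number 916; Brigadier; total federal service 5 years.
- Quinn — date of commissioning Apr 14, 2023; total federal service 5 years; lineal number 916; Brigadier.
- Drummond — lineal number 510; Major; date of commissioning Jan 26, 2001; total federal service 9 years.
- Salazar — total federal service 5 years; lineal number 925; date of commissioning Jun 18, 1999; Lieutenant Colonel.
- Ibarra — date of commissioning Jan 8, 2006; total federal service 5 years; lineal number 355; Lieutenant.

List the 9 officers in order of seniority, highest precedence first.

Delgado, Ferreira, Drummond, Bianchi, Chaudhari, Szabo, Quinn, Salazar, Ibarra

By total federal service (higher first): Delgado, Ferreira, Drummond, Bianchi and Chaudhari (each 9 years); then Szabo, Quinn, Salazar and Ibarra (each 5 years).
Among Delgado, Ferreira, Drummond, Bianchi and Chaudhari, by grade: Delgado (Colonel) before Ferreira, Drummond, Bianchi and Chaudhari (Major).
Among Ferreira, Drummond, Bianchi and Chaudhari, by lineal number (lower first): Ferreira (404) before Drummond, Bianchi and Chaudhari (510).
Among Drummond, Bianchi and Chaudhari, by date of commissioning (earlier first): Drummond (Jan 26, 2001) before Bianchi (Apr 17, 2002) before Chaudhari (Oct 5, 2006).
Among Szabo, Quinn, Salazar and Ibarra, by grade: Szabo and Quinn (Brigadier) before Salazar (Lieutenant Colonel) before Ibarra (Lieutenant).
Szabo and Quinn both have lineal number 916, so the next rule applies.
Among Szabo and Quinn, by date of commissioning (earlier first): Szabo (Apr 9, 2021) before Quinn (Apr 14, 2023).
Full order: Delgado, Ferreira, Drummond, Bianchi, Chaudhari, Szabo, Quinn, Salazar, Ibarra.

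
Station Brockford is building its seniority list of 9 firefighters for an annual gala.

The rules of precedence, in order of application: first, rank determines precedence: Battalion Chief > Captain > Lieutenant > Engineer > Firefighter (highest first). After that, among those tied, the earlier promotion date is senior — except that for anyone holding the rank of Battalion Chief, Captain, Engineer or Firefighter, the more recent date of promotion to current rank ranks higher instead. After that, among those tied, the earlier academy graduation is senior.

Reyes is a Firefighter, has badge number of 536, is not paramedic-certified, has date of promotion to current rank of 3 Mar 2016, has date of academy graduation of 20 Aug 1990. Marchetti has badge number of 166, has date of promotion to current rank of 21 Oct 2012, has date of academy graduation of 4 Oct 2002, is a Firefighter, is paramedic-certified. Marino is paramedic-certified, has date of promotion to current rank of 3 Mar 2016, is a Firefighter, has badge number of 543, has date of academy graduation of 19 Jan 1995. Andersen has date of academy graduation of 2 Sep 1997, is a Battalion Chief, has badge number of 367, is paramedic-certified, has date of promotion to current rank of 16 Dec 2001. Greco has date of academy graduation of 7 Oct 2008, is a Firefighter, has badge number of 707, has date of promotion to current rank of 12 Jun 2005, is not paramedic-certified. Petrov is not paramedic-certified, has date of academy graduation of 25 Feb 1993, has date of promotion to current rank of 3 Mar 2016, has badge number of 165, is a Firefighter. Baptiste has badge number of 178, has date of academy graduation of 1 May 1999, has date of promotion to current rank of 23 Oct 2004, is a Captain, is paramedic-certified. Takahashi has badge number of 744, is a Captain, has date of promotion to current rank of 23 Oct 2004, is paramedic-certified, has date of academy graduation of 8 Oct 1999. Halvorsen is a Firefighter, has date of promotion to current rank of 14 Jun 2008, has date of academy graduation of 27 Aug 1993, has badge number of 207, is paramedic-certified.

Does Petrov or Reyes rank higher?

Reyes

By rank: Andersen (Battalion Chief); then Baptiste and Takahashi (Captain); then Reyes, Petrov, Marino, Marchetti, Halvorsen and Greco (Firefighter).
Baptiste and Takahashi both have date of promotion to current rank 23 Oct 2004, so the next rule applies.
Among Baptiste and Takahashi, by date of academy graduation (earlier first): Baptiste (1 May 1999) before Takahashi (8 Oct 1999).
Among Reyes, Petrov, Marino, Marchetti, Halvorsen and Greco, by date of promotion to current rank (later first) (reversed rule for this group): Reyes, Petrov and Marino (3 Mar 2016) before Marchetti (21 Oct 2012) before Halvorsen (14 Jun 2008) before Greco (12 Jun 2005).
Among Reyes, Petrov and Marino, by date of academy graduation (earlier first): Reyes (20 Aug 1990) before Petrov (25 Feb 1993) before Marino (19 Jan 1995).
So Reyes takes precedence.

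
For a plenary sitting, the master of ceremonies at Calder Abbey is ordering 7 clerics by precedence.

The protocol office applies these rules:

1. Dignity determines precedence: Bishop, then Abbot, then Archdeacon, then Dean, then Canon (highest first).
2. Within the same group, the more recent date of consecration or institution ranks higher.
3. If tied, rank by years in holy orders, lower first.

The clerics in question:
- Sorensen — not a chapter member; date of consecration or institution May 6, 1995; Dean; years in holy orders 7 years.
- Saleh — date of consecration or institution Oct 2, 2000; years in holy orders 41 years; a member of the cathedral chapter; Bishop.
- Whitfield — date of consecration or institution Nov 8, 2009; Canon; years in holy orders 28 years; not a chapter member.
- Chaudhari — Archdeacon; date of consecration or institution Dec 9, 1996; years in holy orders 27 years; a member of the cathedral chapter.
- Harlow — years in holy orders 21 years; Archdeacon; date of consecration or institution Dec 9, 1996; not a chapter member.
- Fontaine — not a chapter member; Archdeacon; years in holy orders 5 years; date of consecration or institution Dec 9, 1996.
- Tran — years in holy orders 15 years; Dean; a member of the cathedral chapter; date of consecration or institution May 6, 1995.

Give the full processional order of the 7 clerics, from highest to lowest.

Saleh, Fontaine, Harlow, Chaudhari, Sorensen, Tran, Whitfield

By dignity: Saleh (Bishop); then Fontaine, Harlow and Chaudhari (Archdeacon); then Sorensen and Tran (Dean); then Whitfield (Canon).
Fontaine, Harlow and Chaudhari all have date of consecration or institution Dec 9, 1996, so the next rule applies.
Among Fontaine, Harlow and Chaudhari, by years in holy orders (lower first): Fontaine (5 years) before Harlow (21 years) before Chaudhari (27 years).
Sorensen and Tran both have date of consecration or institution May 6, 1995, so the next rule applies.
Among Sorensen and Tran, by years in holy orders (lower first): Sorensen (7 years) before Tran (15 years).
Full order: Saleh, Fontaine, Harlow, Chaudhari, Sorensen, Tran, Whitfield.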